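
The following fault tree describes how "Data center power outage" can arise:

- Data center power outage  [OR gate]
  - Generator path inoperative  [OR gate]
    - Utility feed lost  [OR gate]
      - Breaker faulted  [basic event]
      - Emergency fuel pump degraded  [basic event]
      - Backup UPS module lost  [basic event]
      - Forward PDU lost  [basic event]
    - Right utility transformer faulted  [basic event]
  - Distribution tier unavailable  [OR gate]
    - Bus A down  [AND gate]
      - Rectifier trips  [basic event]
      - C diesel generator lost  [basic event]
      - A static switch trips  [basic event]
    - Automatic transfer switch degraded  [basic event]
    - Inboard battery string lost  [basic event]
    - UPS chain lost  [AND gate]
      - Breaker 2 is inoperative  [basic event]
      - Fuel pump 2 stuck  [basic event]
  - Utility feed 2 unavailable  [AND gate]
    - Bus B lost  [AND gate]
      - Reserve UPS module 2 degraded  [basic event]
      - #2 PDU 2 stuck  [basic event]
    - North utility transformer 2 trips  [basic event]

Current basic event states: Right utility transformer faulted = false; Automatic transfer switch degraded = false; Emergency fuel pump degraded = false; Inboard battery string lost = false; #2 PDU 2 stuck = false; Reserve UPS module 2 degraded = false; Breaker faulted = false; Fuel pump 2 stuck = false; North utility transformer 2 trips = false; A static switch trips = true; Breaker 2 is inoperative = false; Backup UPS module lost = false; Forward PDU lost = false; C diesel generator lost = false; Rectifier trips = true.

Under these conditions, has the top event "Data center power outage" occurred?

No

Utility feed lost [OR]: Breaker faulted=not, Emergency fuel pump degraded=not, Backup UPS module lost=not, Forward PDU lost=not → no input occurs → does not occur.
Generator path inoperative [OR]: Utility feed lost=not, Right utility transformer faulted=not → no input occurs → does not occur.
Bus A down [AND]: Rectifier trips=occurs, C diesel generator lost=not, A static switch trips=occurs → not all inputs occur → does not occur.
UPS chain lost [AND]: Breaker 2 is inoperative=not, Fuel pump 2 stuck=not → not all inputs occur → does not occur.
Distribution tier unavailable [OR]: Bus A down=not, Automatic transfer switch degraded=not, Inboard battery string lost=not, UPS chain lost=not → no input occurs → does not occur.
Bus B lost [AND]: Reserve UPS module 2 degraded=not, #2 PDU 2 stuck=not → not all inputs occur → does not occur.
Utility feed 2 unavailable [AND]: Bus B lost=not, North utility transformer 2 trips=not → not all inputs occur → does not occur.
Data center power outage [OR]: Generator path inoperative=not, Distribution tier unavailable=not, Utility feed 2 unavailable=not → no input occurs → does not occur.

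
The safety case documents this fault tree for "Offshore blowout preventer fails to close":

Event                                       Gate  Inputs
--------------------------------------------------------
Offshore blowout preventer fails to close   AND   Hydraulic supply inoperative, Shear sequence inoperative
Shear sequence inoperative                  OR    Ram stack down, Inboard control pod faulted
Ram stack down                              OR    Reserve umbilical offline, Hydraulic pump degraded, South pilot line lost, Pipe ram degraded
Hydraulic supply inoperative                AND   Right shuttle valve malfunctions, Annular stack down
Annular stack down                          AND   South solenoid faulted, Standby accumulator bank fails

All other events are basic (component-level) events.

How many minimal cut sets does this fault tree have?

5

Annular stack down [AND]: one cut set from each child combined → 1 × 1 = 1 cut set(s).
Hydraulic supply inoperative [AND]: one cut set from each child combined → 1 × 1 = 1 cut set(s).
Ram stack down [OR]: union of children's cut sets → 4 cut set(s).
Shear sequence inoperative [OR]: union of children's cut sets → 5 cut set(s).
Offshore blowout preventer fails to close [AND]: one cut set from each child combined → 1 × 5 = 5 cut set(s).
Minimal cut sets: {Reserve umbilical offline, Right shuttle valve malfunctions, South solenoid faulted, Standby accumulator bank fails}; {Hydraulic pump degraded, Right shuttle valve malfunctions, South solenoid faulted, Standby accumulator bank fails}; {Right shuttle valve malfunctions, South pilot line lost, South solenoid faulted, Standby accumulator bank fails}; {Pipe ram degraded, Right shuttle valve malfunctions, South solenoid faulted, Standby accumulator bank fails}; {Inboard control pod faulted, Right shuttle valve malfunctions, South solenoid faulted, Standby accumulator bank fails}.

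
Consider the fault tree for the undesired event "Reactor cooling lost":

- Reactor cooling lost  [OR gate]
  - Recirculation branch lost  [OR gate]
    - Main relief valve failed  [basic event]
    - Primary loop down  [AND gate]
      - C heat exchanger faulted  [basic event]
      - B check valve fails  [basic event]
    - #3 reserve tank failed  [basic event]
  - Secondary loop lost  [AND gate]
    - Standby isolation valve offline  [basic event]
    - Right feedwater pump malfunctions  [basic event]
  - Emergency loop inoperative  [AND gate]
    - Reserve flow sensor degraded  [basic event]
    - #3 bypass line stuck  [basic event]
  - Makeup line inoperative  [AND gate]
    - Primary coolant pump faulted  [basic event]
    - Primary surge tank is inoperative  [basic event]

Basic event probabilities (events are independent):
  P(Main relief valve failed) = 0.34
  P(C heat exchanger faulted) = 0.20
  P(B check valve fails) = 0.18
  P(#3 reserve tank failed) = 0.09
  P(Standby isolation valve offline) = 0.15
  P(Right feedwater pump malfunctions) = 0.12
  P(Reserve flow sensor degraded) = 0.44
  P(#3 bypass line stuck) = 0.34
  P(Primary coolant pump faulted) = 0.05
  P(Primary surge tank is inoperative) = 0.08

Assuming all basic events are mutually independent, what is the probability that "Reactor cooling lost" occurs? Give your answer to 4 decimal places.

P(Primary loop down) [AND] = 0.20 × 0.18 = 0.036000
P(Recirculation branch lost) [OR] = 1 − (1−0.34) × (1−0.036000) × (1−0.09) = 0.421022
P(Secondary loop lost) [AND] = 0.15 × 0.12 = 0.018000
P(Emergency loop inoperative) [AND] = 0.44 × 0.34 = 0.149600
P(Makeup line inoperative) [AND] = 0.05 × 0.08 = 0.004000
P(Reactor cooling lost) [OR] = 1 − (1−0.421022) × (1−0.018000) × (1−0.149600) × (1−0.004000) = 0.518434
Rounded to 4 decimal places: P(Reactor cooling lost) ≈ 0.5184.

0.5184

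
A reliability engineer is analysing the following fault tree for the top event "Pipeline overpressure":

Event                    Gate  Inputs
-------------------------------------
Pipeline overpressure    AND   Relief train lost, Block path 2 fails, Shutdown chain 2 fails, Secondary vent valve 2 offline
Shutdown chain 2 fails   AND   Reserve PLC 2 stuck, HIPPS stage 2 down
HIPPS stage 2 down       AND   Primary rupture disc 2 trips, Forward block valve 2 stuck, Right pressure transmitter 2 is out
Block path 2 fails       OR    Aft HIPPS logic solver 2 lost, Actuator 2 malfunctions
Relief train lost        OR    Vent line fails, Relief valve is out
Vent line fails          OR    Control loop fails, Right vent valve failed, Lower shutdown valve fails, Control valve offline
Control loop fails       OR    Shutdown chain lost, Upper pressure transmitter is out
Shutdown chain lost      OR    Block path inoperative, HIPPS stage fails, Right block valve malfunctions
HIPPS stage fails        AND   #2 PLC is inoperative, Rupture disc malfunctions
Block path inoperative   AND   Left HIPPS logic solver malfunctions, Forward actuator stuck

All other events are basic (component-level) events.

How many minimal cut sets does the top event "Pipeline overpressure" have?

Block path inoperative [AND]: one cut set from each child combined → 1 × 1 = 1 cut set(s).
HIPPS stage fails [AND]: one cut set from each child combined → 1 × 1 = 1 cut set(s).
Shutdown chain lost [OR]: union of children's cut sets → 3 cut set(s).
Control loop fails [OR]: union of children's cut sets → 4 cut set(s).
Vent line fails [OR]: union of children's cut sets → 7 cut set(s).
Relief train lost [OR]: union of children's cut sets → 8 cut set(s).
Block path 2 fails [OR]: union of children's cut sets → 2 cut set(s).
HIPPS stage 2 down [AND]: one cut set from each child combined → 1 × 1 × 1 = 1 cut set(s).
Shutdown chain 2 fails [AND]: one cut set from each child combined → 1 × 1 = 1 cut set(s).
Pipeline overpressure [AND]: one cut set from each child combined → 8 × 2 × 1 × 1 = 16 cut set(s).

16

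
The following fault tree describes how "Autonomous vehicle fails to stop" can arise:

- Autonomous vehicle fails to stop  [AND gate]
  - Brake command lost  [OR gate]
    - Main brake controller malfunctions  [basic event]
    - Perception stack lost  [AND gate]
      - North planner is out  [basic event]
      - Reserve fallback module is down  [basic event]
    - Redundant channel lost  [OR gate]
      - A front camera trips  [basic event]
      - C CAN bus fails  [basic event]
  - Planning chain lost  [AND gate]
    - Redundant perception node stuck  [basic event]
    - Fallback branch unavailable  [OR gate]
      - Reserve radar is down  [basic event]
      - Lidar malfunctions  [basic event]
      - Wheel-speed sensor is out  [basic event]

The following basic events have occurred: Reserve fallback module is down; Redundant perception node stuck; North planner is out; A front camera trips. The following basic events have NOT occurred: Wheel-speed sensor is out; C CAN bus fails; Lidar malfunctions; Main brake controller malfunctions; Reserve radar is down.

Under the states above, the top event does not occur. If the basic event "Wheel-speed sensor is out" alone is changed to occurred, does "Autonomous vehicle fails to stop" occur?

Counterfactual: set "Wheel-speed sensor is out" to occurred.
Perception stack lost [AND]: North planner is out=occurs, Reserve fallback module is down=occurs → all inputs occur → occurs.
Redundant channel lost [OR]: A front camera trips=occurs, C CAN bus fails=not → at least one input occurs → occurs.
Brake command lost [OR]: Main brake controller malfunctions=not, Perception stack lost=occurs, Redundant channel lost=occurs → at least one input occurs → occurs.
Fallback branch unavailable [OR]: Reserve radar is down=not, Lidar malfunctions=not, Wheel-speed sensor is out=occurs → at least one input occurs → occurs.
Planning chain lost [AND]: Redundant perception node stuck=occurs, Fallback branch unavailable=occurs → all inputs occur → occurs.
Autonomous vehicle fails to stop [AND]: Brake command lost=occurs, Planning chain lost=occurs → all inputs occur → occurs.

Yes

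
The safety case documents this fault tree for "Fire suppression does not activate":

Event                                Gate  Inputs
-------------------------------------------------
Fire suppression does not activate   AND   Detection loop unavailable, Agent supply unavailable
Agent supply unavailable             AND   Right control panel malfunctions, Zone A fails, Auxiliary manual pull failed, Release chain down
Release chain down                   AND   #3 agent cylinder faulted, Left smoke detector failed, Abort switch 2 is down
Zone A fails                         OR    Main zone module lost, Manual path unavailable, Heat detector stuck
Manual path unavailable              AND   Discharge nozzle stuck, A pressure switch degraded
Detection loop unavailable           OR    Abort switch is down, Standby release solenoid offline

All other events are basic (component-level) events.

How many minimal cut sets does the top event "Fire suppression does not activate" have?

Detection loop unavailable [OR]: union of children's cut sets → 2 cut set(s).
Manual path unavailable [AND]: one cut set from each child combined → 1 × 1 = 1 cut set(s).
Zone A fails [OR]: union of children's cut sets → 3 cut set(s).
Release chain down [AND]: one cut set from each child combined → 1 × 1 × 1 = 1 cut set(s).
Agent supply unavailable [AND]: one cut set from each child combined → 1 × 3 × 1 × 1 = 3 cut set(s).
Fire suppression does not activate [AND]: one cut set from each child combined → 2 × 3 = 6 cut set(s).
Minimal cut sets: {#3 agent cylinder faulted, Abort switch 2 is down, Abort switch is down, Auxiliary manual pull failed, Left smoke detector failed, Main zone module lost, Right control panel malfunctions}; {#3 agent cylinder faulted, A pressure switch degraded, Abort switch 2 is down, Abort switch is down, Auxiliary manual pull failed, Discharge nozzle stuck, Left smoke detector failed, Right control panel malfunctions}; {#3 agent cylinder faulted, Abort switch 2 is down, Abort switch is down, Auxiliary manual pull failed, Heat detector stuck, Left smoke detector failed, Right control panel malfunctions}; {#3 agent cylinder faulted, Abort switch 2 is down, Auxiliary manual pull failed, Left smoke detector failed, Main zone module lost, Right control panel malfunctions, Standby release solenoid offline}; {#3 agent cylinder faulted, A pressure switch degraded, Abort switch 2 is down, Auxiliary manual pull failed, Discharge nozzle stuck, Left smoke detector failed, Right control panel malfunctions, Standby release solenoid offline}; {#3 agent cylinder faulted, Abort switch 2 is down, Auxiliary manual pull failed, Heat detector stuck, Left smoke detector failed, Right control panel malfunctions, Standby release solenoid offline}.

6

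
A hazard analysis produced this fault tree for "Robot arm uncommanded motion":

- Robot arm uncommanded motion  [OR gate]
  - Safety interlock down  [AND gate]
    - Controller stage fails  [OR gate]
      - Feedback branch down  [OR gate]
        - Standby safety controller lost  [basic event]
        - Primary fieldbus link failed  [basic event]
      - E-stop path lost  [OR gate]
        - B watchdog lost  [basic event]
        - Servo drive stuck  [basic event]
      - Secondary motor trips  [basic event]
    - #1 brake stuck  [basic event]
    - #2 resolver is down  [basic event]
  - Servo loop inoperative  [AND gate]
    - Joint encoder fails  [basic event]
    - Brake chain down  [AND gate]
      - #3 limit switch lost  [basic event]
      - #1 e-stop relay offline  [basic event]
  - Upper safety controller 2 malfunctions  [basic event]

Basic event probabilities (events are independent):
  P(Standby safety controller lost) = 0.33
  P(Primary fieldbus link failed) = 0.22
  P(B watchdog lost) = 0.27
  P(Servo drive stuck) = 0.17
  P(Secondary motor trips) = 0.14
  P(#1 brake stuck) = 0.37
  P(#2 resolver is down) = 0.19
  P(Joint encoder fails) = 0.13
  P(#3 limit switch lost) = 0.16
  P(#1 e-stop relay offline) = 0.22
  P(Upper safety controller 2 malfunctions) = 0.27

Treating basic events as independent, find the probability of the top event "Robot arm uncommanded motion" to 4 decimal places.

0.3105

P(Feedback branch down) [OR] = 1 − (1−0.33) × (1−0.22) = 0.477400
P(E-stop path lost) [OR] = 1 − (1−0.27) × (1−0.17) = 0.394100
P(Controller stage fails) [OR] = 1 − (1−0.477400) × (1−0.394100) × (1−0.14) = 0.727687
P(Safety interlock down) [AND] = 0.727687 × 0.37 × 0.19 = 0.051156
P(Brake chain down) [AND] = 0.16 × 0.22 = 0.035200
P(Servo loop inoperative) [AND] = 0.13 × 0.035200 = 0.004576
P(Robot arm uncommanded motion) [OR] = 1 − (1−0.051156) × (1−0.004576) × (1−0.27) = 0.310513
Rounded to 4 decimal places: P(Robot arm uncommanded motion) ≈ 0.3105.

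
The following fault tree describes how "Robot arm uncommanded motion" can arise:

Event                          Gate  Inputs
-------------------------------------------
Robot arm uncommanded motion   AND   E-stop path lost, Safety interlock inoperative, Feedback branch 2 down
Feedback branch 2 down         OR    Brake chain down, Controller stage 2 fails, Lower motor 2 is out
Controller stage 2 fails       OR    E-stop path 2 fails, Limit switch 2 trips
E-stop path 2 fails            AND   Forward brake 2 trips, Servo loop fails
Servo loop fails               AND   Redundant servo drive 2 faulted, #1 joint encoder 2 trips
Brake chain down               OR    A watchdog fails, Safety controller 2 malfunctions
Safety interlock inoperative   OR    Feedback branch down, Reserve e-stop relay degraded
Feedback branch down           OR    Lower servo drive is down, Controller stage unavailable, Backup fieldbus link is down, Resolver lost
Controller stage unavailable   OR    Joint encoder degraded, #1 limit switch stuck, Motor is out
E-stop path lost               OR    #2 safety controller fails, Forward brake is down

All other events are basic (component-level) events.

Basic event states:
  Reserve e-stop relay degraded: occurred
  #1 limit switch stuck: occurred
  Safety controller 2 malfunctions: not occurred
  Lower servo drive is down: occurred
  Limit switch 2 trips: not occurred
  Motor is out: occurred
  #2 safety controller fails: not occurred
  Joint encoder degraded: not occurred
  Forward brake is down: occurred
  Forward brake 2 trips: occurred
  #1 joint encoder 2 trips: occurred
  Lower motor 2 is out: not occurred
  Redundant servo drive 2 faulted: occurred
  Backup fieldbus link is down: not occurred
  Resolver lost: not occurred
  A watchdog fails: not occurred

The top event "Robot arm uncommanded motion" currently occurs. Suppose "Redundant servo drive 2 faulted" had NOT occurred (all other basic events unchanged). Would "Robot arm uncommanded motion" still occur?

Counterfactual: set "Redundant servo drive 2 faulted" to not occurred.
E-stop path lost [OR]: #2 safety controller fails=not, Forward brake is down=occurs → at least one input occurs → occurs.
Controller stage unavailable [OR]: Joint encoder degraded=not, #1 limit switch stuck=occurs, Motor is out=occurs → at least one input occurs → occurs.
Feedback branch down [OR]: Lower servo drive is down=occurs, Controller stage unavailable=occurs, Backup fieldbus link is down=not, Resolver lost=not → at least one input occurs → occurs.
Safety interlock inoperative [OR]: Feedback branch down=occurs, Reserve e-stop relay degraded=occurs → at least one input occurs → occurs.
Brake chain down [OR]: A watchdog fails=not, Safety controller 2 malfunctions=not → no input occurs → does not occur.
Servo loop fails [AND]: Redundant servo drive 2 faulted=not, #1 joint encoder 2 trips=occurs → not all inputs occur → does not occur.
E-stop path 2 fails [AND]: Forward brake 2 trips=occurs, Servo loop fails=not → not all inputs occur → does not occur.
Controller stage 2 fails [OR]: E-stop path 2 fails=not, Limit switch 2 trips=not → no input occurs → does not occur.
Feedback branch 2 down [OR]: Brake chain down=not, Controller stage 2 fails=not, Lower motor 2 is out=not → no input occurs → does not occur.
Robot arm uncommanded motion [AND]: E-stop path lost=occurs, Safety interlock inoperative=occurs, Feedback branch 2 down=not → not all inputs occur → does not occur.

No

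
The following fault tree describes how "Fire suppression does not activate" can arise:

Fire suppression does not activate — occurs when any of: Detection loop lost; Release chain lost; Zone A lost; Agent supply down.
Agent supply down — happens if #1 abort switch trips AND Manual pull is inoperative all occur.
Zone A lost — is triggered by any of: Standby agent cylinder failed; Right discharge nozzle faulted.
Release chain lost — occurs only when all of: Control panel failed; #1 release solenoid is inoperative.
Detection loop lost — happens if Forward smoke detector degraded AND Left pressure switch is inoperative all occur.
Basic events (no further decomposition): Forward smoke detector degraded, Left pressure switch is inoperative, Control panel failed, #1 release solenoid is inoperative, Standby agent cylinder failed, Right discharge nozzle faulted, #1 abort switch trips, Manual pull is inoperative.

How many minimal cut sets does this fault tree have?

Detection loop lost [AND]: one cut set from each child combined → 1 × 1 = 1 cut set(s).
Release chain lost [AND]: one cut set from each child combined → 1 × 1 = 1 cut set(s).
Zone A lost [OR]: union of children's cut sets → 2 cut set(s).
Agent supply down [AND]: one cut set from each child combined → 1 × 1 = 1 cut set(s).
Fire suppression does not activate [OR]: union of children's cut sets → 5 cut set(s).
Minimal cut sets: {Forward smoke detector degraded, Left pressure switch is inoperative}; {#1 release solenoid is inoperative, Control panel failed}; {Standby agent cylinder failed}; {Right discharge nozzle faulted}; {#1 abort switch trips, Manual pull is inoperative}.

5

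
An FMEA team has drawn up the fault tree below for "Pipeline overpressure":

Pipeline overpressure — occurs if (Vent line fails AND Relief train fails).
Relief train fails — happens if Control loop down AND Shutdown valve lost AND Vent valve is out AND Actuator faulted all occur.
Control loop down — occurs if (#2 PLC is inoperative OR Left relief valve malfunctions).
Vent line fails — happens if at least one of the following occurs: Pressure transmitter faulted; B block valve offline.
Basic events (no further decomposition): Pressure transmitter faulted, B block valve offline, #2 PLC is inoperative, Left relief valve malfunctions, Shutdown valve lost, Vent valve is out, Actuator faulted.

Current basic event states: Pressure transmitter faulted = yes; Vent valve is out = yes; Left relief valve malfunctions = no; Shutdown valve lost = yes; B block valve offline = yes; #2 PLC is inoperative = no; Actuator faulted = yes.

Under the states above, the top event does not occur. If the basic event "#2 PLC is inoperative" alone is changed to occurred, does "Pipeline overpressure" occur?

Counterfactual: set "#2 PLC is inoperative" to occurred.
Vent line fails [OR]: Pressure transmitter faulted=occurs, B block valve offline=occurs → at least one input occurs → occurs.
Control loop down [OR]: #2 PLC is inoperative=occurs, Left relief valve malfunctions=not → at least one input occurs → occurs.
Relief train fails [AND]: Control loop down=occurs, Shutdown valve lost=occurs, Vent valve is out=occurs, Actuator faulted=occurs → all inputs occur → occurs.
Pipeline overpressure [AND]: Vent line fails=occurs, Relief train fails=occurs → all inputs occur → occurs.

Yes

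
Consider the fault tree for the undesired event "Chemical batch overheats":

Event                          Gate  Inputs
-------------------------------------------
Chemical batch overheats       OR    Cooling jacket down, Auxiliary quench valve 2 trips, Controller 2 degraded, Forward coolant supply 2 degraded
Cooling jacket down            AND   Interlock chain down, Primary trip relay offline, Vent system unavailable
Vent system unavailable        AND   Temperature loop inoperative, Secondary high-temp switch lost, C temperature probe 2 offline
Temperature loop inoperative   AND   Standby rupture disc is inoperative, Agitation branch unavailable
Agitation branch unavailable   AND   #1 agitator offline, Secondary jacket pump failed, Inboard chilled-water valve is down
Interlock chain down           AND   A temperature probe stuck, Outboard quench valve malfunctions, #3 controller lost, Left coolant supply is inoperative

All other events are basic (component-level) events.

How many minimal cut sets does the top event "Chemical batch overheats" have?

Interlock chain down [AND]: one cut set from each child combined → 1 × 1 × 1 × 1 = 1 cut set(s).
Agitation branch unavailable [AND]: one cut set from each child combined → 1 × 1 × 1 = 1 cut set(s).
Temperature loop inoperative [AND]: one cut set from each child combined → 1 × 1 = 1 cut set(s).
Vent system unavailable [AND]: one cut set from each child combined → 1 × 1 × 1 = 1 cut set(s).
Cooling jacket down [AND]: one cut set from each child combined → 1 × 1 × 1 = 1 cut set(s).
Chemical batch overheats [OR]: union of children's cut sets → 4 cut set(s).
Minimal cut sets: {#1 agitator offline, #3 controller lost, A temperature probe stuck, C temperature probe 2 offline, Inboard chilled-water valve is down, Left coolant supply is inoperative, Outboard quench valve malfunctions, Primary trip relay offline, Secondary high-temp switch lost, Secondary jacket pump failed, Standby rupture disc is inoperative}; {Auxiliary quench valve 2 trips}; {Controller 2 degraded}; {Forward coolant supply 2 degraded}.

4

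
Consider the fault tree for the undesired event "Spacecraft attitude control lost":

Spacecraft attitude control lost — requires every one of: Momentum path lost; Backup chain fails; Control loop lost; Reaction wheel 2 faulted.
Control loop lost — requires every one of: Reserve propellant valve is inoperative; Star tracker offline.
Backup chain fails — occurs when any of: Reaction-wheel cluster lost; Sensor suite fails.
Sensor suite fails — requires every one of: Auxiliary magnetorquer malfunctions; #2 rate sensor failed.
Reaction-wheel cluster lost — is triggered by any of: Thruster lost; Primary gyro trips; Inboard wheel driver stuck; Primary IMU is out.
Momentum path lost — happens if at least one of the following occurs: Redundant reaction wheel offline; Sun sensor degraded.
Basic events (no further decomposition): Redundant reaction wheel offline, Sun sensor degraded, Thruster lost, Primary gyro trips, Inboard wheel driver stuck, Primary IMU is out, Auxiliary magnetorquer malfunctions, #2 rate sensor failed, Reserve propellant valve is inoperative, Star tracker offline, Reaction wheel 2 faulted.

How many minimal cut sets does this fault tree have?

10

Momentum path lost [OR]: union of children's cut sets → 2 cut set(s).
Reaction-wheel cluster lost [OR]: union of children's cut sets → 4 cut set(s).
Sensor suite fails [AND]: one cut set from each child combined → 1 × 1 = 1 cut set(s).
Backup chain fails [OR]: union of children's cut sets → 5 cut set(s).
Control loop lost [AND]: one cut set from each child combined → 1 × 1 = 1 cut set(s).
Spacecraft attitude control lost [AND]: one cut set from each child combined → 2 × 5 × 1 × 1 = 10 cut set(s).
Minimal cut sets: {Reaction wheel 2 faulted, Redundant reaction wheel offline, Reserve propellant valve is inoperative, Star tracker offline, Thruster lost}; {Primary gyro trips, Reaction wheel 2 faulted, Redundant reaction wheel offline, Reserve propellant valve is inoperative, Star tracker offline}; {Inboard wheel driver stuck, Reaction wheel 2 faulted, Redundant reaction wheel offline, Reserve propellant valve is inoperative, Star tracker offline}; {Primary IMU is out, Reaction wheel 2 faulted, Redundant reaction wheel offline, Reserve propellant valve is inoperative, Star tracker offline}; {#2 rate sensor failed, Auxiliary magnetorquer malfunctions, Reaction wheel 2 faulted, Redundant reaction wheel offline, Reserve propellant valve is inoperative, Star tracker offline}; {Reaction wheel 2 faulted, Reserve propellant valve is inoperative, Star tracker offline, Sun sensor degraded, Thruster lost}; {Primary gyro trips, Reaction wheel 2 faulted, Reserve propellant valve is inoperative, Star tracker offline, Sun sensor degraded}; {Inboard wheel driver stuck, Reaction wheel 2 faulted, Reserve propellant valve is inoperative, Star tracker offline, Sun sensor degraded}; {Primary IMU is out, Reaction wheel 2 faulted, Reserve propellant valve is inoperative, Star tracker offline, Sun sensor degraded}; {#2 rate sensor failed, Auxiliary magnetorquer malfunctions, Reaction wheel 2 faulted, Reserve propellant valve is inoperative, Star tracker offline, Sun sensor degraded}.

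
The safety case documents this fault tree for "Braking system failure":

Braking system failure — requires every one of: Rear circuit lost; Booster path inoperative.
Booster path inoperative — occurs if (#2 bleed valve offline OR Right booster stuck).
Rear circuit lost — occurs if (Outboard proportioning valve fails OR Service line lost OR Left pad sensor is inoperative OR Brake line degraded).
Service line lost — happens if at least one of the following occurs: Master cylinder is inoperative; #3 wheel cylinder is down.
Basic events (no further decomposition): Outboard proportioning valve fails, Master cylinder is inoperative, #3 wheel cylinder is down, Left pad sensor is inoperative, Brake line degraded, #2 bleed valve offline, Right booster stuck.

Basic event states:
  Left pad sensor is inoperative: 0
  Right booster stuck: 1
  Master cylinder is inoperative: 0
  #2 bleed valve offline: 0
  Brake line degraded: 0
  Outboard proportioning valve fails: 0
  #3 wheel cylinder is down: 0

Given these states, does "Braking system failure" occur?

Service line lost [OR]: Master cylinder is inoperative=not, #3 wheel cylinder is down=not → no input occurs → does not occur.
Rear circuit lost [OR]: Outboard proportioning valve fails=not, Service line lost=not, Left pad sensor is inoperative=not, Brake line degraded=not → no input occurs → does not occur.
Booster path inoperative [OR]: #2 bleed valve offline=not, Right booster stuck=occurs → at least one input occurs → occurs.
Braking system failure [AND]: Rear circuit lost=not, Booster path inoperative=occurs → not all inputs occur → does not occur.

No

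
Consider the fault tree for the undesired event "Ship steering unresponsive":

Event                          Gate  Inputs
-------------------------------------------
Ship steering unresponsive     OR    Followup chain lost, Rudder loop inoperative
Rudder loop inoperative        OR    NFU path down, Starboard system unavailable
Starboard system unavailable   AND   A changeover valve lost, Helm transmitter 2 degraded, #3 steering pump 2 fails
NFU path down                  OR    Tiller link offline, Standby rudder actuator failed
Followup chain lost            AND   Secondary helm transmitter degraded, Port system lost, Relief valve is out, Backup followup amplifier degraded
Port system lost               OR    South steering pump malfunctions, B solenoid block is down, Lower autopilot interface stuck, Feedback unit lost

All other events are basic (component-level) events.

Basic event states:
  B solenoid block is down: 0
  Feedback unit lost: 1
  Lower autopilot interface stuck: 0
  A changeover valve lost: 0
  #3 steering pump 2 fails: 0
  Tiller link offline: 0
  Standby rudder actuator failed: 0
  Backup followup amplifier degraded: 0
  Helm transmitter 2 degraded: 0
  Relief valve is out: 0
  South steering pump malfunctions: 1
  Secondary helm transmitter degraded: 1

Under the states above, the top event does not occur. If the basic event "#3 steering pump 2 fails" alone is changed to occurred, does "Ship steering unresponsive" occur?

Counterfactual: set "#3 steering pump 2 fails" to occurred.
Port system lost [OR]: South steering pump malfunctions=occurs, B solenoid block is down=not, Lower autopilot interface stuck=not, Feedback unit lost=occurs → at least one input occurs → occurs.
Followup chain lost [AND]: Secondary helm transmitter degraded=occurs, Port system lost=occurs, Relief valve is out=not, Backup followup amplifier degraded=not → not all inputs occur → does not occur.
NFU path down [OR]: Tiller link offline=not, Standby rudder actuator failed=not → no input occurs → does not occur.
Starboard system unavailable [AND]: A changeover valve lost=not, Helm transmitter 2 degraded=not, #3 steering pump 2 fails=occurs → not all inputs occur → does not occur.
Rudder loop inoperative [OR]: NFU path down=not, Starboard system unavailable=not → no input occurs → does not occur.
Ship steering unresponsive [OR]: Followup chain lost=not, Rudder loop inoperative=not → no input occurs → does not occur.

No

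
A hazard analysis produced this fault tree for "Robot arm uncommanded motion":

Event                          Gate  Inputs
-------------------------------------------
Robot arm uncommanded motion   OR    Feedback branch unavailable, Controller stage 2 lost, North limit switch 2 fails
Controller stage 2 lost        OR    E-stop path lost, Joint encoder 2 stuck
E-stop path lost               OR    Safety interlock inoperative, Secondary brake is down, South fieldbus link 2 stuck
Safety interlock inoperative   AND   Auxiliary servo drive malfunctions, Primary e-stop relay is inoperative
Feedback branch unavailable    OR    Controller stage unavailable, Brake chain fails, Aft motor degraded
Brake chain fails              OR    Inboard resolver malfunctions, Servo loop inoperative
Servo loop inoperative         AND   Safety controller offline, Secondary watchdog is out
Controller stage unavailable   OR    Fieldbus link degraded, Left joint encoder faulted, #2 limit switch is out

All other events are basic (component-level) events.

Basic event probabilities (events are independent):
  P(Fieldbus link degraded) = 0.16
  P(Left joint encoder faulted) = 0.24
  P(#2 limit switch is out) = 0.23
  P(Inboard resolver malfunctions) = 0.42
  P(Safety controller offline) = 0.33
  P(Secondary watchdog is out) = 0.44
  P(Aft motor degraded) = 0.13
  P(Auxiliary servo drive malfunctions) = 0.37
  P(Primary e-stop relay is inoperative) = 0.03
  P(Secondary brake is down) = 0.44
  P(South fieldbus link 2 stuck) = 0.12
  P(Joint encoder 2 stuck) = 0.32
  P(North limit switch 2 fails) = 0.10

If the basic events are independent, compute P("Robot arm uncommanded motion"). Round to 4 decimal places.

0.9368

P(Controller stage unavailable) [OR] = 1 − (1−0.16) × (1−0.24) × (1−0.23) = 0.508432
P(Servo loop inoperative) [AND] = 0.33 × 0.44 = 0.145200
P(Brake chain fails) [OR] = 1 − (1−0.42) × (1−0.145200) = 0.504216
P(Feedback branch unavailable) [OR] = 1 − (1−0.508432) × (1−0.504216) × (1−0.13) = 0.787971
P(Safety interlock inoperative) [AND] = 0.37 × 0.03 = 0.011100
P(E-stop path lost) [OR] = 1 − (1−0.011100) × (1−0.44) × (1−0.12) = 0.512670
P(Controller stage 2 lost) [OR] = 1 − (1−0.512670) × (1−0.32) = 0.668616
P(Robot arm uncommanded motion) [OR] = 1 − (1−0.787971) × (1−0.668616) × (1−0.10) = 0.936763
Rounded to 4 decimal places: P(Robot arm uncommanded motion) ≈ 0.9368.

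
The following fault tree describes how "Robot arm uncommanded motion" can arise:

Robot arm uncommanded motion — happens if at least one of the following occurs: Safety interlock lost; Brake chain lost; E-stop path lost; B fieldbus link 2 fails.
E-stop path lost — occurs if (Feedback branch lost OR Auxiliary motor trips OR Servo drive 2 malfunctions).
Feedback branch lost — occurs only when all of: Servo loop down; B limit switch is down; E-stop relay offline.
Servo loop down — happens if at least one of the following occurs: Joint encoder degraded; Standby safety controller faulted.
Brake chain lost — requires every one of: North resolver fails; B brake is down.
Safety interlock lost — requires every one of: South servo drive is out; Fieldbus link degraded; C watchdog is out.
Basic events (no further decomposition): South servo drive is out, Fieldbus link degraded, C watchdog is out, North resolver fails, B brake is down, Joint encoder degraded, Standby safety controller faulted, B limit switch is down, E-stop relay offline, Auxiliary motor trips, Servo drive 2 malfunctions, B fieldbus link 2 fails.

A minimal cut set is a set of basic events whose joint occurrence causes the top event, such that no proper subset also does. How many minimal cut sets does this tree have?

7

Safety interlock lost [AND]: one cut set from each child combined → 1 × 1 × 1 = 1 cut set(s).
Brake chain lost [AND]: one cut set from each child combined → 1 × 1 = 1 cut set(s).
Servo loop down [OR]: union of children's cut sets → 2 cut set(s).
Feedback branch lost [AND]: one cut set from each child combined → 2 × 1 × 1 = 2 cut set(s).
E-stop path lost [OR]: union of children's cut sets → 4 cut set(s).
Robot arm uncommanded motion [OR]: union of children's cut sets → 7 cut set(s).
Minimal cut sets: {C watchdog is out, Fieldbus link degraded, South servo drive is out}; {B brake is down, North resolver fails}; {B limit switch is down, E-stop relay offline, Joint encoder degraded}; {B limit switch is down, E-stop relay offline, Standby safety controller faulted}; {Auxiliary motor trips}; {Servo drive 2 malfunctions}; {B fieldbus link 2 fails}.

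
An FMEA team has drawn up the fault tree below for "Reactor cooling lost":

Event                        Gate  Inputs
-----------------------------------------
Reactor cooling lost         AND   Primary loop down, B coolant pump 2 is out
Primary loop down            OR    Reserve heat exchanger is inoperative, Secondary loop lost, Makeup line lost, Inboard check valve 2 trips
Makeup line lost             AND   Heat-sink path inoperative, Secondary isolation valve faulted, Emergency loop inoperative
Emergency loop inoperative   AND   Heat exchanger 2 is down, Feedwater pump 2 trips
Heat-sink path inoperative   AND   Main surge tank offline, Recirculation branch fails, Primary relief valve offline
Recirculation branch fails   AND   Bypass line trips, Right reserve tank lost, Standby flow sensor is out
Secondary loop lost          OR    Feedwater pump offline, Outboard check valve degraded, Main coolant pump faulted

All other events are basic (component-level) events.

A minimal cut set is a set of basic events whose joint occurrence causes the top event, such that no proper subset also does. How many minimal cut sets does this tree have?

Secondary loop lost [OR]: union of children's cut sets → 3 cut set(s).
Recirculation branch fails [AND]: one cut set from each child combined → 1 × 1 × 1 = 1 cut set(s).
Heat-sink path inoperative [AND]: one cut set from each child combined → 1 × 1 × 1 = 1 cut set(s).
Emergency loop inoperative [AND]: one cut set from each child combined → 1 × 1 = 1 cut set(s).
Makeup line lost [AND]: one cut set from each child combined → 1 × 1 × 1 = 1 cut set(s).
Primary loop down [OR]: union of children's cut sets → 6 cut set(s).
Reactor cooling lost [AND]: one cut set from each child combined → 6 × 1 = 6 cut set(s).
Minimal cut sets: {B coolant pump 2 is out, Reserve heat exchanger is inoperative}; {B coolant pump 2 is out, Feedwater pump offline}; {B coolant pump 2 is out, Outboard check valve degraded}; {B coolant pump 2 is out, Main coolant pump faulted}; {B coolant pump 2 is out, Bypass line trips, Feedwater pump 2 trips, Heat exchanger 2 is down, Main surge tank offline, Primary relief valve offline, Right reserve tank lost, Secondary isolation valve faulted, Standby flow sensor is out}; {B coolant pump 2 is out, Inboard check valve 2 trips}.

6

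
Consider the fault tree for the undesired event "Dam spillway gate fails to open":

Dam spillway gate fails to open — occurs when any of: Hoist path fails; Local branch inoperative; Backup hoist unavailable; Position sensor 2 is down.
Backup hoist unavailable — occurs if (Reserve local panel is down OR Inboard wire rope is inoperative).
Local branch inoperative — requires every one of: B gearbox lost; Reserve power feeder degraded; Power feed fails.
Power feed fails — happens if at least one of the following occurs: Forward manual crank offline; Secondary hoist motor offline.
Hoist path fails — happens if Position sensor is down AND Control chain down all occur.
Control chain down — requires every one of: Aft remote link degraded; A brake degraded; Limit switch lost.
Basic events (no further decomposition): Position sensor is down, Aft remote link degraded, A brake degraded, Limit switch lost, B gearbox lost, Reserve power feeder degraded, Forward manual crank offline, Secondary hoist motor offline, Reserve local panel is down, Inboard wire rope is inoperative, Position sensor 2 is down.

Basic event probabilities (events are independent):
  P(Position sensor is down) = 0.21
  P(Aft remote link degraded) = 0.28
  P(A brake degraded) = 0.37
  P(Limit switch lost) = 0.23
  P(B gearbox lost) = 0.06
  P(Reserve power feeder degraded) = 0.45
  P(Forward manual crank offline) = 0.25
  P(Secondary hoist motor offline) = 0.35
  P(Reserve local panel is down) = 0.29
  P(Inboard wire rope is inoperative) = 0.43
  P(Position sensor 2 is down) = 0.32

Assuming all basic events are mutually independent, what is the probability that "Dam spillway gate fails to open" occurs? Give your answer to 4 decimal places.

P(Control chain down) [AND] = 0.28 × 0.37 × 0.23 = 0.023828
P(Hoist path fails) [AND] = 0.21 × 0.023828 = 0.005004
P(Power feed fails) [OR] = 1 − (1−0.25) × (1−0.35) = 0.512500
P(Local branch inoperative) [AND] = 0.06 × 0.45 × 0.512500 = 0.013838
P(Backup hoist unavailable) [OR] = 1 − (1−0.29) × (1−0.43) = 0.595300
P(Dam spillway gate fails to open) [OR] = 1 − (1−0.005004) × (1−0.013838) × (1−0.595300) × (1−0.32) = 0.729970
Rounded to 4 decimal places: P(Dam spillway gate fails to open) ≈ 0.7300.

0.7300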